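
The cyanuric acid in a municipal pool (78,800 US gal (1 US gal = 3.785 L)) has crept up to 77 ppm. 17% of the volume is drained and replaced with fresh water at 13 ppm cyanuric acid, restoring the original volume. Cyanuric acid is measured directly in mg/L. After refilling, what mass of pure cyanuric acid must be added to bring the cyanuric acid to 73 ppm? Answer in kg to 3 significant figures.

2.05 kg

Volume: 78,800 US gal × 3.785 L/gal = 298,258 L.
After draining 17% and refilling: 77 × 0.83 + 13 × 0.17 = 66.12 ppm.
Deficit to target: 73 − 66.12 = 6.88 mg/L.
Mass: 6.88 mg/L × 298,258 L = 2052 g cyanuric acid.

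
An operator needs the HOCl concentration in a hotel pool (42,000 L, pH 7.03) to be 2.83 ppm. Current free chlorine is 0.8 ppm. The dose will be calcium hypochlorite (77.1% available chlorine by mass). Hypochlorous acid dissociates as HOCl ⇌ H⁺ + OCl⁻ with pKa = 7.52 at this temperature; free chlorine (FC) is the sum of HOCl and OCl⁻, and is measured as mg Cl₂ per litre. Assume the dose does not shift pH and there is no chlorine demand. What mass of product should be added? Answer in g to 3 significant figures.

[OCl⁻]/[HOCl] = 10^(pH − pKa) = 10^(7.03 − 7.52) = 0.3236; fraction as HOCl = 1/(1 + 0.3236) = 0.7555.
Free chlorine required for 2.83 ppm HOCl: 2.83 / 0.7555 = 3.746 ppm.
FC to add: 3.746 − 0.8 = 2.946 mg/L as Cl₂.
Cl₂ equivalent: 2.946 mg/L × 42,000 L = 123.7 g.
Product at 77.1% available Cl: 123.7 / 0.771 = 160.5 g.

160 g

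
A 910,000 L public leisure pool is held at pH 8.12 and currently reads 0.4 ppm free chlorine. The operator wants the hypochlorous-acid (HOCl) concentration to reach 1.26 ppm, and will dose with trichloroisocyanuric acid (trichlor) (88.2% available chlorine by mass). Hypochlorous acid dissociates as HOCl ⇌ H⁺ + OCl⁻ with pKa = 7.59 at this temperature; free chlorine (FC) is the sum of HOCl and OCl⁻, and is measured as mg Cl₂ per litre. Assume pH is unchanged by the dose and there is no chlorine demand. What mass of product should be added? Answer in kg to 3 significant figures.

[OCl⁻]/[HOCl] = 10^(pH − pKa) = 10^(8.12 − 7.59) = 3.388; fraction as HOCl = 1/(1 + 3.388) = 0.2279.
Free chlorine required for 1.26 ppm HOCl: 1.26 / 0.2279 = 5.529 ppm.
FC to add: 5.529 − 0.4 = 5.129 mg/L as Cl₂.
Cl₂ equivalent: 5.129 mg/L × 910,000 L = 4668 g.
Product at 88.2% available Cl: 4668 / 0.882 = 5292 g.

5.29 kg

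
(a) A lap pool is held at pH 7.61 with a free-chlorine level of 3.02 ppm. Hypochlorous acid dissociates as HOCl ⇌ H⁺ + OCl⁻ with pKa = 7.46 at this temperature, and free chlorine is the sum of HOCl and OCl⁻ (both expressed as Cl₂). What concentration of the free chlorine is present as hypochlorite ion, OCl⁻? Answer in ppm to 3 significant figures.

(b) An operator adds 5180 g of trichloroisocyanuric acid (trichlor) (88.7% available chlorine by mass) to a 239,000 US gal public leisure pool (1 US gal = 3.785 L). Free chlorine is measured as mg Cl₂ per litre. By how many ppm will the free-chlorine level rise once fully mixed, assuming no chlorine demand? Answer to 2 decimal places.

(a) 1.77 ppm; (b) 5.08 ppm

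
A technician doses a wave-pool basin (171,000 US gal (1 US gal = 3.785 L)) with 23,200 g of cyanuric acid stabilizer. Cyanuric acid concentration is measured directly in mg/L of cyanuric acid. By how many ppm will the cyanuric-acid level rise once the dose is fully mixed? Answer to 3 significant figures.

35.8 ppm

Volume: 171,000 US gal × 3.785 L/gal = 647,235 L.
Rise: 23,200 g / 647,235 L × 1000 = 35.84 mg/L.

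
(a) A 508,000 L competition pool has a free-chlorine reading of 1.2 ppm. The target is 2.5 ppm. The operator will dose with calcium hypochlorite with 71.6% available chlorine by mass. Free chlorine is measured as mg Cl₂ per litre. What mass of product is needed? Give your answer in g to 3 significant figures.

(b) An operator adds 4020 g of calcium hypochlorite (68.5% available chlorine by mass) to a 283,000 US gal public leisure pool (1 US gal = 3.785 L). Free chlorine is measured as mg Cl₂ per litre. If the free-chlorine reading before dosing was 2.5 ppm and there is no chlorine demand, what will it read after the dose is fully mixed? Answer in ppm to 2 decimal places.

(a) 922 g; (b) 5.07 ppm

(a) Chlorine deficit: 2.5 − 1.2 = 1.3 ppm = 1.3 mg/L as Cl₂.
(a) Cl₂ equivalent needed: 1.3 mg/L × 508,000 L = 660,400 mg = 660.4 g.
(a) Product at 71.6% available chlorine: 660.4 / 0.716 = 922.3 g.

(b) Volume: 283,000 US gal × 3.785 L/gal = 1,071,155 L.
(b) Available chlorine delivered: 4020 g × 0.685 = 2754 g as Cl₂.
(b) Concentration rise: 2754 g / 1,071,155 L = 2.571 mg/L = 2.57 ppm.
(b) Final FC: 2.5 + 2.57 = 5.07 ppm.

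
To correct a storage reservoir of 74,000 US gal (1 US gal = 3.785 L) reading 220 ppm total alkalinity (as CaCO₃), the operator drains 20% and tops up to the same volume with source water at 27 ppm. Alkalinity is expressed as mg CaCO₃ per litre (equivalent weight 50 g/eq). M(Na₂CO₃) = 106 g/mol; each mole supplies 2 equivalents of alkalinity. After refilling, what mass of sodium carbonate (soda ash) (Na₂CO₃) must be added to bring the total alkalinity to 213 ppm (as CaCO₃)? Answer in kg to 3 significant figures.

9.38 kg

Volume: 74,000 US gal × 3.785 L/gal = 280,090 L.
After draining 20% and refilling: 220 × 0.80 + 27 × 0.20 = 181.4 ppm.
Deficit to target: 213 − 181.4 = 31.6 mg/L.
As CaCO₃: 31.6 mg/L × 280,090 L = 8851 g; ÷ 50 g/eq ÷ 2 = 88.51 mol Na₂CO₃.
Mass: 88.51 × 106 = 9382 g.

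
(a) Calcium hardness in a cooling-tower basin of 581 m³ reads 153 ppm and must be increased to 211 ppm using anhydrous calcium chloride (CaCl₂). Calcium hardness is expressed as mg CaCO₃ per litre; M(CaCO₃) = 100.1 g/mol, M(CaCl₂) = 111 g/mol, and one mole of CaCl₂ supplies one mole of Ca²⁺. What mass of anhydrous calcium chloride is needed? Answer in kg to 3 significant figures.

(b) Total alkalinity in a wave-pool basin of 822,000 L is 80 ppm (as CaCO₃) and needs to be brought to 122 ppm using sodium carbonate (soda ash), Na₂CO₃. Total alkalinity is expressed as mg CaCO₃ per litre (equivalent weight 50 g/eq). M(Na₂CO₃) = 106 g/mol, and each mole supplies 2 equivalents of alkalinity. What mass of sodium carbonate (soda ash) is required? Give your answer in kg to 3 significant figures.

(a) 37.4 kg; (b) 36.6 kg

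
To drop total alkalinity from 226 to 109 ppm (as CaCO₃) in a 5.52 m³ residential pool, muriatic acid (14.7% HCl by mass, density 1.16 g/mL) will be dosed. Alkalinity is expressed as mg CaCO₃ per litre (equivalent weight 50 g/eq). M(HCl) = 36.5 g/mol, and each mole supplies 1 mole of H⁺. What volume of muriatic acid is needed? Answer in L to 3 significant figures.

2.76 L

Volume: 5.52 m³ = 5,520 L.
Alkalinity to neutralize: (226 − 109) = 117 mg/L as CaCO₃ × 5,520 L = 645.8 g as CaCO₃.
Equivalents of H⁺ required: 645.8 ÷ 50 g/eq = 12.92 eq = 12.92 mol HCl.
Mass of HCl: 12.92 × 36.5 = 471.5 g.
Mass of 14.7% solution: 471.5 / 0.147 = 3207 g.
Volume: 3207 g ÷ 1.16 g/mL = 2765 mL.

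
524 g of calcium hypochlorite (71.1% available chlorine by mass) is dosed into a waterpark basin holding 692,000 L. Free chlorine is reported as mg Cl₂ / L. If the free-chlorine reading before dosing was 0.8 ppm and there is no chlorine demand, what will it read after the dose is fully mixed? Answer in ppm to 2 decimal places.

Available chlorine delivered: 524 g × 0.711 = 372.6 g as Cl₂.
Concentration rise: 372.6 g / 692,000 L = 0.5384 mg/L = 0.54 ppm.
Final FC: 0.8 + 0.54 = 1.34 ppm.

1.34 ppm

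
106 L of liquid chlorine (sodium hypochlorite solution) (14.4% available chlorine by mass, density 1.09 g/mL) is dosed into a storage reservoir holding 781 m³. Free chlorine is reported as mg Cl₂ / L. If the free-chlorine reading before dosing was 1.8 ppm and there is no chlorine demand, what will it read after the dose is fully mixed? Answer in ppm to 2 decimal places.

Volume: 781 m³ = 781,000 L.
Mass of solution: 106 L × 1000 mL/L × 1.09 g/mL = 115,500 g.
Available chlorine delivered: 115,500 g × 0.144 = 16,640 g as Cl₂.
Concentration rise: 16,640 g / 781,000 L = 21.3 mg/L = 21.30 ppm.
Final FC: 1.8 + 21.30 = 23.10 ppm.

23.10 ppm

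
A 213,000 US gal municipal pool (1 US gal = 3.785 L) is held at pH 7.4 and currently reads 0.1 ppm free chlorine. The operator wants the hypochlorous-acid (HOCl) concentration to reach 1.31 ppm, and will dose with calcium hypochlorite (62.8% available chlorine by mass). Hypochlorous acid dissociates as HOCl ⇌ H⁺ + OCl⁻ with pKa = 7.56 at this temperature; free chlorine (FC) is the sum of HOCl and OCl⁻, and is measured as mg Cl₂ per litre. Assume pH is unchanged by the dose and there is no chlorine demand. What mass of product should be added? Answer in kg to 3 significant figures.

2.72 kg

Volume: 213,000 US gal × 3.785 L/gal = 806,205 L.
[OCl⁻]/[HOCl] = 10^(pH − pKa) = 10^(7.4 − 7.56) = 0.6918; fraction as HOCl = 1/(1 + 0.6918) = 0.5911.
Free chlorine required for 1.31 ppm HOCl: 1.31 / 0.5911 = 2.216 ppm.
FC to add: 2.216 − 0.1 = 2.116 mg/L as Cl₂.
Cl₂ equivalent: 2.116 mg/L × 806,205 L = 1706 g.
Product at 62.8% available Cl: 1706 / 0.628 = 2717 g.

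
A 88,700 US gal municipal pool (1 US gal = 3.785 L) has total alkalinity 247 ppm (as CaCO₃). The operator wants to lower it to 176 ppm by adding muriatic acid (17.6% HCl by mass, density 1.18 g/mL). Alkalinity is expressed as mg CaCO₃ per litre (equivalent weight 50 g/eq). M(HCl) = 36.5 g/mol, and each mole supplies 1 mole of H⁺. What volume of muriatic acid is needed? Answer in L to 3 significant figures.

Volume: 88,700 US gal × 3.785 L/gal = 335,730 L.
Alkalinity to neutralize: (247 − 176) = 71 mg/L as CaCO₃ × 335,730 L = 23,840 g as CaCO₃.
Equivalents of H⁺ required: 23,840 ÷ 50 g/eq = 476.7 eq = 476.7 mol HCl.
Mass of HCl: 476.7 × 36.5 = 17,400 g.
Mass of 17.6% solution: 17,400 / 0.176 = 98,870 g.
Volume: 98,870 g ÷ 1.18 g/mL = 83,790 mL.

83.8 L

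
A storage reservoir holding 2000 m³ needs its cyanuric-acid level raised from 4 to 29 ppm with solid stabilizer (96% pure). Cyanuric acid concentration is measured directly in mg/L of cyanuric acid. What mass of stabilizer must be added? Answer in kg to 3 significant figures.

52.1 kg

Volume: 2000 m³ = 2,000,000 L.
CYA to add: (29 − 4) = 25 mg/L × 2,000,000 L = 50,000 g cyanuric acid.
At 96% purity: 50,000 / 0.96 = 52,080 g product.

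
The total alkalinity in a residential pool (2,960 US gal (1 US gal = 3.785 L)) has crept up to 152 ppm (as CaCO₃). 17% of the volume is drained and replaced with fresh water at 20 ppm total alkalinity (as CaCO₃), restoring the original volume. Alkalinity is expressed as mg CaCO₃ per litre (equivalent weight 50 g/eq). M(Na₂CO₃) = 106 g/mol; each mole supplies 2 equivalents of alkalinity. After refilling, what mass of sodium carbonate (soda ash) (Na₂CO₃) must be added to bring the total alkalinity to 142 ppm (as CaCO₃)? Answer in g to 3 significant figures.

Volume: 2,960 US gal × 3.785 L/gal = 11,204 L.
After draining 17% and refilling: 152 × 0.83 + 20 × 0.17 = 129.56 ppm.
Deficit to target: 142 − 129.56 = 12.44 mg/L.
As CaCO₃: 12.44 mg/L × 11,204 L = 139.4 g; ÷ 50 g/eq ÷ 2 = 1.394 mol Na₂CO₃.
Mass: 1.394 × 106 = 147.7 g.

148 g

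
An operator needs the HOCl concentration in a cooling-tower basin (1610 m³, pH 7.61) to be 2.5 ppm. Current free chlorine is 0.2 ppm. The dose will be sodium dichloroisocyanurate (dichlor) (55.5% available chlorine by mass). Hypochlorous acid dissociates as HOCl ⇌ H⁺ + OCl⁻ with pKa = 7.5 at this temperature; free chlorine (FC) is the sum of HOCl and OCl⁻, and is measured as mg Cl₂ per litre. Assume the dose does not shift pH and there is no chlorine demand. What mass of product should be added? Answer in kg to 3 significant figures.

Volume: 1610 m³ = 1,610,000 L.
[OCl⁻]/[HOCl] = 10^(pH − pKa) = 10^(7.61 − 7.5) = 1.288; fraction as HOCl = 1/(1 + 1.288) = 0.437.
Free chlorine required for 2.5 ppm HOCl: 2.5 / 0.437 = 5.721 ppm.
FC to add: 5.721 − 0.2 = 5.521 mg/L as Cl₂.
Cl₂ equivalent: 5.521 mg/L × 1,610,000 L = 8888 g.
Product at 55.5% available Cl: 8888 / 0.555 = 16,010 g.

16.0 kg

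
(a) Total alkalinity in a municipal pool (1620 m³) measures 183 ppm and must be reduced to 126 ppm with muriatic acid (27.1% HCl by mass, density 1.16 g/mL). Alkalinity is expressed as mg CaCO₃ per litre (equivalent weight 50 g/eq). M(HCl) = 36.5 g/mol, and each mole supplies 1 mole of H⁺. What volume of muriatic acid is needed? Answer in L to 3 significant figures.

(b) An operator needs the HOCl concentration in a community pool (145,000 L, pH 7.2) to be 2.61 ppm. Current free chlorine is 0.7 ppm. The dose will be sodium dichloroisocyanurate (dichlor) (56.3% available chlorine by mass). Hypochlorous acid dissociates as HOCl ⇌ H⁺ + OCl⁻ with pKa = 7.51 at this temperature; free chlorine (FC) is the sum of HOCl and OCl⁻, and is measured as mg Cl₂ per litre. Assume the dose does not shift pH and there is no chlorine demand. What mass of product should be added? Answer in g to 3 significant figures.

(a) 214 L; (b) 821 g

(a) Volume: 1620 m³ = 1,620,000 L.
(a) Alkalinity to neutralize: (183 − 126) = 57 mg/L as CaCO₃ × 1,620,000 L = 92,340 g as CaCO₃.
(a) Equivalents of H⁺ required: 92,340 ÷ 50 g/eq = 1847 eq = 1847 mol HCl.
(a) Mass of HCl: 1847 × 36.5 = 67,410 g.
(a) Mass of 27.1% solution: 67,410 / 0.271 = 248,700 g.
(a) Volume: 248,700 g ÷ 1.16 g/mL = 214,400 mL.

(b) [OCl⁻]/[HOCl] = 10^(pH − pKa) = 10^(7.2 − 7.51) = 0.4898; fraction as HOCl = 1/(1 + 0.4898) = 0.6712.
(b) Free chlorine required for 2.61 ppm HOCl: 2.61 / 0.6712 = 3.888 ppm.
(b) FC to add: 3.888 − 0.7 = 3.188 mg/L as Cl₂.
(b) Cl₂ equivalent: 3.188 mg/L × 145,000 L = 462.3 g.
(b) Product at 56.3% available Cl: 462.3 / 0.563 = 821.1 g.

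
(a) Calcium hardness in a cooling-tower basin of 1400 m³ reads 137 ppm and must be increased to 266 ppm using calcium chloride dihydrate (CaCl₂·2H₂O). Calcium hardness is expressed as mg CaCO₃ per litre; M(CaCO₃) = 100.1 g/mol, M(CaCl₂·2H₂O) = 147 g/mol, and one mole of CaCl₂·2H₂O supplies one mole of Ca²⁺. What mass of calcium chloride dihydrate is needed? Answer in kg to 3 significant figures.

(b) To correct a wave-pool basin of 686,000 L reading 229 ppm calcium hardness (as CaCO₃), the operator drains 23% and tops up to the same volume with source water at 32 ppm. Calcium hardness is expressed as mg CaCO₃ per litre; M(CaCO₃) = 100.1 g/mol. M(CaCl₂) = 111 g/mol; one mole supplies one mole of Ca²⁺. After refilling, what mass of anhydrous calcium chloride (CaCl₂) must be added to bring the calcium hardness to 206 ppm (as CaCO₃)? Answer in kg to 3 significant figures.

(a) Volume: 1400 m³ = 1,400,000 L.
(a) Hardness to add: (266 − 137) = 129 mg/L as CaCO₃ × 1,400,000 L = 180,600 g as CaCO₃.
(a) Moles of Ca²⁺ (1 mol Ca²⁺ ≡ 1 mol CaCO₃): 180,600 / 100.1 g/mol = 1804 mol.
(a) Mass of CaCl₂·2H₂O: 1804 × 147 = 265,200 g.

(b) After draining 23% and refilling: 229 × 0.77 + 32 × 0.23 = 183.69 ppm.
(b) Deficit to target: 206 − 183.69 = 22.31 mg/L.
(b) As CaCO₃: 22.31 mg/L × 686,000 L = 15,300 g; ÷ 100.1 = 152.9 mol Ca²⁺.
(b) Mass: 152.9 × 111 = 16,970 g.

(a) 265 kg; (b) 17.0 kg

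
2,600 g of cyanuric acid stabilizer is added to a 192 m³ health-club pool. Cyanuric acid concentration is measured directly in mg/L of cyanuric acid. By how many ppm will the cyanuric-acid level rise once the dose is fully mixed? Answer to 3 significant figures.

13.5 ppm

Volume: 192 m³ = 192,000 L.
Rise: 2,600 g / 192,000 L × 1000 = 13.54 mg/L.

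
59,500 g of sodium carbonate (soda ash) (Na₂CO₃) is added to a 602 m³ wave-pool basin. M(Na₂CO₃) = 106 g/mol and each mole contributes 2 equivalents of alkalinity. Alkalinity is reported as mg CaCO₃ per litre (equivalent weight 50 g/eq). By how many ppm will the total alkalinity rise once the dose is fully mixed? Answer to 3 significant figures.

93.2 ppm

Volume: 602 m³ = 602,000 L.
Moles of Na₂CO₃: 59,500 g ÷ 106 g/mol = 561.3 mol → 1123 eq of alkalinity.
As CaCO₃: 1123 eq × 50 g/eq = 56,130 g.
Rise: 56,130 g / 602,000 L × 1000 = 93.24 mg/L.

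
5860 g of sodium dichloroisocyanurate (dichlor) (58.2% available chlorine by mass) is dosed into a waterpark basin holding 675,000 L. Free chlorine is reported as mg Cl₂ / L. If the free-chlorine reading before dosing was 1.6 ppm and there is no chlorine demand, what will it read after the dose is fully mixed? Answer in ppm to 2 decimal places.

Available chlorine delivered: 5860 g × 0.582 = 3411 g as Cl₂.
Concentration rise: 3411 g / 675,000 L = 5.053 mg/L = 5.05 ppm.
Final FC: 1.6 + 5.05 = 6.65 ppm.

6.65 ppm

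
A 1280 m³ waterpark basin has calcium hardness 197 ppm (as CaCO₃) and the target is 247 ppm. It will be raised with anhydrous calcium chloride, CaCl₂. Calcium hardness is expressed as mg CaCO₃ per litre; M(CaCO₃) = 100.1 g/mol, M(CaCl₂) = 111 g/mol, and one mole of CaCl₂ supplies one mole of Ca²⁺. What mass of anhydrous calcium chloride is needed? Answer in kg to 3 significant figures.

71.0 kg

Volume: 1280 m³ = 1,280,000 L.
Hardness to add: (247 − 197) = 50 mg/L as CaCO₃ × 1,280,000 L = 64,000 g as CaCO₃.
Moles of Ca²⁺ (1 mol Ca²⁺ ≡ 1 mol CaCO₃): 64,000 / 100.1 g/mol = 639.4 mol.
Mass of CaCl₂: 639.4 × 111 = 70,970 g.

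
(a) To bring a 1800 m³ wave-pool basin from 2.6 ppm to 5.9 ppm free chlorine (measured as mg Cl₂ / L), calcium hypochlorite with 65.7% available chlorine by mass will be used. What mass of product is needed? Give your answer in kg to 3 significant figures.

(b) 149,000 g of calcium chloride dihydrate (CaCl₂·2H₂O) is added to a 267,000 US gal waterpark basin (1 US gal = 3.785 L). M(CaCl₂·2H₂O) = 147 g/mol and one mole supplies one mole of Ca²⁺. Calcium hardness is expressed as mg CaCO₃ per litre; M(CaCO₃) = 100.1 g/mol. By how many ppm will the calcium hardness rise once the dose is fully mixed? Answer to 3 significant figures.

(a) 9.04 kg; (b) 100 ppm

(a) Volume: 1800 m³ = 1,800,000 L.
(a) Chlorine deficit: 5.9 − 2.6 = 3.3 ppm = 3.3 mg/L as Cl₂.
(a) Cl₂ equivalent needed: 3.3 mg/L × 1,800,000 L = 5,940,000 mg = 5940 g.
(a) Product at 65.7% available chlorine: 5940 / 0.657 = 9041 g.

(b) Volume: 267,000 US gal × 3.785 L/gal = 1,010,595 L.
(b) Moles of Ca²⁺: 149,000 g ÷ 147 g/mol = 1014 mol.
(b) As CaCO₃: 1014 mol × 100.1 g/mol = 101,500 g.
(b) Rise: 101,500 g / 1,010,595 L × 1000 = 100.4 mg/L.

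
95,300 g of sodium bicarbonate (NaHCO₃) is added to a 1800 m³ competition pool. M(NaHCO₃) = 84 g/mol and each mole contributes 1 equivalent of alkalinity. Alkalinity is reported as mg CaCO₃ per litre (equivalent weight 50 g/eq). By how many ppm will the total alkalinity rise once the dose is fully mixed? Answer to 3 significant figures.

31.5 ppm

Volume: 1800 m³ = 1,800,000 L.
Moles of NaHCO₃: 95,300 g ÷ 84 g/mol = 1135 mol → 1135 eq of alkalinity.
As CaCO₃: 1135 eq × 50 g/eq = 56,730 g.
Rise: 56,730 g / 1,800,000 L × 1000 = 31.51 mg/L.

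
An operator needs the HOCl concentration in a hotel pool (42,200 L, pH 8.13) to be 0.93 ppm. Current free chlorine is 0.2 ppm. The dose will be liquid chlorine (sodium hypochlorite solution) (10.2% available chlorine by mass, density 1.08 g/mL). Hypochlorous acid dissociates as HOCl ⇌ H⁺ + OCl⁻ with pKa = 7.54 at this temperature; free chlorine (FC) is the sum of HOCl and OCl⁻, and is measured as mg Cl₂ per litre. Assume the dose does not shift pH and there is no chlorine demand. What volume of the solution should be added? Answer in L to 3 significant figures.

[OCl⁻]/[HOCl] = 10^(pH − pKa) = 10^(8.13 − 7.54) = 3.89; fraction as HOCl = 1/(1 + 3.89) = 0.2045.
Free chlorine required for 0.93 ppm HOCl: 0.93 / 0.2045 = 4.548 ppm.
FC to add: 4.548 − 0.2 = 4.348 mg/L as Cl₂.
Cl₂ equivalent: 4.348 mg/L × 42,200 L = 183.5 g.
Product at 10.2% available Cl: 183.5 / 0.102 = 1799 g.
Volume: 1799 g ÷ 1.08 g/mL = 1666 mL.

1.67 L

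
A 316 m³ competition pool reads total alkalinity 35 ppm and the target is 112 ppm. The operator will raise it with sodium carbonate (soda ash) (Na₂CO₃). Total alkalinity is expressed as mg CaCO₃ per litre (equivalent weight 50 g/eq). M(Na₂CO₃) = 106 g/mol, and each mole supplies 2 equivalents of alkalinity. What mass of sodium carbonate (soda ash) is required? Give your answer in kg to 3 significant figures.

25.8 kg

Volume: 316 m³ = 316,000 L.
Alkalinity to add: (112 − 35) = 77 mg/L as CaCO₃ × 316,000 L = 24,330 g as CaCO₃.
Equivalents: 24,330 g ÷ 50 g/eq = 486.6 eq.
Each mole of Na₂CO₃ supplies 2 eq, so 486.6 / 2 = 243.3 mol.
Mass: 243.3 mol × 106 g/mol = 25,790 g.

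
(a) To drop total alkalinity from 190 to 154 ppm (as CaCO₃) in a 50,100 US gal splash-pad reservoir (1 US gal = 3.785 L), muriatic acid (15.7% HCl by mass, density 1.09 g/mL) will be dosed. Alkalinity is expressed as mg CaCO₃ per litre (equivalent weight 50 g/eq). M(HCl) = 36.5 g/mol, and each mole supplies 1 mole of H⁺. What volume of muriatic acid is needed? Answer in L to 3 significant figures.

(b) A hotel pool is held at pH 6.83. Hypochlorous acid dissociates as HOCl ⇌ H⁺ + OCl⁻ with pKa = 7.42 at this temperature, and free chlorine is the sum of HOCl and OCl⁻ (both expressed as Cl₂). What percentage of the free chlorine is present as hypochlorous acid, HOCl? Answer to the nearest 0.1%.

(a) Volume: 50,100 US gal × 3.785 L/gal = 189,628 L.
(a) Alkalinity to neutralize: (190 − 154) = 36 mg/L as CaCO₃ × 189,628 L = 6827 g as CaCO₃.
(a) Equivalents of H⁺ required: 6827 ÷ 50 g/eq = 136.5 eq = 136.5 mol HCl.
(a) Mass of HCl: 136.5 × 36.5 = 4983 g.
(a) Mass of 15.7% solution: 4983 / 0.157 = 31,740 g.
(a) Volume: 31,740 g ÷ 1.09 g/mL = 29,120 mL.

(b) [OCl⁻]/[HOCl] = 10^(pH − pKa) = 10^(6.83 − 7.42) = 10^-0.59 = 0.257.
(b) Fraction as HOCl = 1 / (1 + 0.257) = 0.7955.

(a) 29.1 L; (b) 79.6%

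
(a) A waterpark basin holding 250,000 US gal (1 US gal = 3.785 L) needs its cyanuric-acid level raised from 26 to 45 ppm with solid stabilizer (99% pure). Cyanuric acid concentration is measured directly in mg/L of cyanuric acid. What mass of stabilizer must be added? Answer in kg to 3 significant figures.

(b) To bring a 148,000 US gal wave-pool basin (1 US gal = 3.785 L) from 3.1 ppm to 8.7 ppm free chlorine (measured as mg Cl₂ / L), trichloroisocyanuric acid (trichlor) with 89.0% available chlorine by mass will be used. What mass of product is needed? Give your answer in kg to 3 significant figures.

(a) Volume: 250,000 US gal × 3.785 L/gal = 946,250 L.
(a) CYA to add: (45 − 26) = 19 mg/L × 946,250 L = 17,980 g cyanuric acid.
(a) At 99% purity: 17,980 / 0.99 = 18,160 g product.

(b) Volume: 148,000 US gal × 3.785 L/gal = 560,180 L.
(b) Chlorine deficit: 8.7 − 3.1 = 5.6 ppm = 5.6 mg/L as Cl₂.
(b) Cl₂ equivalent needed: 5.6 mg/L × 560,180 L = 3,137,000 mg = 3137 g.
(b) Product at 89.0% available chlorine: 3137 / 0.89 = 3525 g.

(a) 18.2 kg; (b) 3.52 kg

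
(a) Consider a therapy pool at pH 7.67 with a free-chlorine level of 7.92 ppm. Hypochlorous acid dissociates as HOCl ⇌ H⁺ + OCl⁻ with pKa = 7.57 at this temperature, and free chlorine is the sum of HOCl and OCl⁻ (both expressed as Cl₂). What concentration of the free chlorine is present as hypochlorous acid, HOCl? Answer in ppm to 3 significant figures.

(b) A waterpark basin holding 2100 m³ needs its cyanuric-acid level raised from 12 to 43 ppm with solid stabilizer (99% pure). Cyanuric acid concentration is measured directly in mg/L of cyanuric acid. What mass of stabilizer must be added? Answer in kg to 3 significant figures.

(a) [OCl⁻]/[HOCl] = 10^(pH − pKa) = 10^(7.67 − 7.57) = 10^0.10 = 1.259.
(a) Fraction as HOCl = 1 / (1 + 1.259) = 0.4427.
(a) HOCl = 0.4427 × 7.92 ppm = 3.506 ppm.

(b) Volume: 2100 m³ = 2,100,000 L.
(b) CYA to add: (43 − 12) = 31 mg/L × 2,100,000 L = 65,100 g cyanuric acid.
(b) At 99% purity: 65,100 / 0.99 = 65,760 g product.

(a) 3.51 ppm; (b) 65.8 kg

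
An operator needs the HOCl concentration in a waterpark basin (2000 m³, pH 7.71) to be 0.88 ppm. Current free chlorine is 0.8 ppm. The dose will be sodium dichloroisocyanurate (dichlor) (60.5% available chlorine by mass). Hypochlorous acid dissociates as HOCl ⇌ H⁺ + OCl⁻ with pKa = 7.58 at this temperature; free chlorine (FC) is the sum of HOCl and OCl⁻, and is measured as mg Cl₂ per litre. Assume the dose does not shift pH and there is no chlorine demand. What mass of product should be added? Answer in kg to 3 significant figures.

Volume: 2000 m³ = 2,000,000 L.
[OCl⁻]/[HOCl] = 10^(pH − pKa) = 10^(7.71 − 7.58) = 1.349; fraction as HOCl = 1/(1 + 1.349) = 0.4257.
Free chlorine required for 0.88 ppm HOCl: 0.88 / 0.4257 = 2.067 ppm.
FC to add: 2.067 − 0.8 = 1.267 mg/L as Cl₂.
Cl₂ equivalent: 1.267 mg/L × 2,000,000 L = 2534 g.
Product at 60.5% available Cl: 2534 / 0.605 = 4189 g.

4.19 kg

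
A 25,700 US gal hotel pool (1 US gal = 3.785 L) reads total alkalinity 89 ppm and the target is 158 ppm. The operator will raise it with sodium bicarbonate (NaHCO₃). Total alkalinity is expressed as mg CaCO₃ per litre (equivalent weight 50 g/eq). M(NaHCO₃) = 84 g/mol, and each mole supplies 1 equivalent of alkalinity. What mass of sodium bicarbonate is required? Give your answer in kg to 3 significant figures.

Volume: 25,700 US gal × 3.785 L/gal = 97,274 L.
Alkalinity to add: (158 − 89) = 69 mg/L as CaCO₃ × 97,274 L = 6712 g as CaCO₃.
Equivalents: 6712 g ÷ 50 g/eq = 134.2 eq.
NaHCO₃ supplies 1 eq per mole → 134.2 mol.
Mass: 134.2 mol × 84 g/mol = 11,280 g.

11.3 kg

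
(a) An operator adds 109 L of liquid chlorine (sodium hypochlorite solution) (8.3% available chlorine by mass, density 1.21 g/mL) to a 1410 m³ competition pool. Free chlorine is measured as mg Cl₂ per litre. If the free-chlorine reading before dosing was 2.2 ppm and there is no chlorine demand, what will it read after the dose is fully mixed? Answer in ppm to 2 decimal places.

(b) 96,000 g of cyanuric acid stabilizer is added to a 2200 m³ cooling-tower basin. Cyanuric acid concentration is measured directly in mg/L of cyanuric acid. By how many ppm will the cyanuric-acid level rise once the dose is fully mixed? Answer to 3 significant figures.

(a) Volume: 1410 m³ = 1,410,000 L.
(a) Mass of solution: 109 L × 1000 mL/L × 1.21 g/mL = 131,900 g.
(a) Available chlorine delivered: 131,900 g × 0.083 = 10,950 g as Cl₂.
(a) Concentration rise: 10,950 g / 1,410,000 L = 7.764 mg/L = 7.76 ppm.
(a) Final FC: 2.2 + 7.76 = 9.96 ppm.

(b) Volume: 2200 m³ = 2,200,000 L.
(b) Rise: 96,000 g / 2,200,000 L × 1000 = 43.64 mg/L.

(a) 9.96 ppm; (b) 43.6 ppm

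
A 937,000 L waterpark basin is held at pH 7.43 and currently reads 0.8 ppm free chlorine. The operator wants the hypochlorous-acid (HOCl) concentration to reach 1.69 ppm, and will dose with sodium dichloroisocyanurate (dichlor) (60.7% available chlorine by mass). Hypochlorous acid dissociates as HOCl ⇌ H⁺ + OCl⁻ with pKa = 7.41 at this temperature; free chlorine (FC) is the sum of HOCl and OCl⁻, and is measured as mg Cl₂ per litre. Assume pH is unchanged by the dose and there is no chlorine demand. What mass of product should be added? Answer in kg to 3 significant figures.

[OCl⁻]/[HOCl] = 10^(pH − pKa) = 10^(7.43 − 7.41) = 1.047; fraction as HOCl = 1/(1 + 1.047) = 0.4885.
Free chlorine required for 1.69 ppm HOCl: 1.69 / 0.4885 = 3.46 ppm.
FC to add: 3.46 − 0.8 = 2.66 mg/L as Cl₂.
Cl₂ equivalent: 2.66 mg/L × 937,000 L = 2492 g.
Product at 60.7% available Cl: 2492 / 0.607 = 4106 g.

4.11 kg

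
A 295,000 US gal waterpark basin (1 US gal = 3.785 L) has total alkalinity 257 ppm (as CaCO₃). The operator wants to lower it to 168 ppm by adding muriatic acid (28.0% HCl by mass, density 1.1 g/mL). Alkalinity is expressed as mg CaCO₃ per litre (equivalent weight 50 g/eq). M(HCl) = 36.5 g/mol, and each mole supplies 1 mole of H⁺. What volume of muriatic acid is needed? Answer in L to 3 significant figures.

Volume: 295,000 US gal × 3.785 L/gal = 1,116,575 L.
Alkalinity to neutralize: (257 − 168) = 89 mg/L as CaCO₃ × 1,116,575 L = 99,380 g as CaCO₃.
Equivalents of H⁺ required: 99,380 ÷ 50 g/eq = 1988 eq = 1988 mol HCl.
Mass of HCl: 1988 × 36.5 = 72,540 g.
Mass of 28.0% solution: 72,540 / 0.28 = 259,100 g.
Volume: 259,100 g ÷ 1.1 g/mL = 235,500 mL.

236 L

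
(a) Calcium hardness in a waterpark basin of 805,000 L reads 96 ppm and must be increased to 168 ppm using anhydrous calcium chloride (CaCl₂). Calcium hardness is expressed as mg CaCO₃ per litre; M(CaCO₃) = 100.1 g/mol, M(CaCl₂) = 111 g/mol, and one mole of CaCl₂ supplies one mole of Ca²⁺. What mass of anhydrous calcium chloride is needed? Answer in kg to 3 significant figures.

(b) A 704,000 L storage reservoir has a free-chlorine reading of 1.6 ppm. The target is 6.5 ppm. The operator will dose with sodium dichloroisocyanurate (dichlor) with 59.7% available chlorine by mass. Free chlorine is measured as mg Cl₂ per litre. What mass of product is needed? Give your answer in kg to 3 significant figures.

(a) Hardness to add: (168 − 96) = 72 mg/L as CaCO₃ × 805,000 L = 57,960 g as CaCO₃.
(a) Moles of Ca²⁺ (1 mol Ca²⁺ ≡ 1 mol CaCO₃): 57,960 / 100.1 g/mol = 579 mol.
(a) Mass of CaCl₂: 579 × 111 = 64,270 g.

(b) Chlorine deficit: 6.5 − 1.6 = 4.9 ppm = 4.9 mg/L as Cl₂.
(b) Cl₂ equivalent needed: 4.9 mg/L × 704,000 L = 3,450,000 mg = 3450 g.
(b) Product at 59.7% available chlorine: 3450 / 0.597 = 5778 g.

(a) 64.3 kg; (b) 5.78 kg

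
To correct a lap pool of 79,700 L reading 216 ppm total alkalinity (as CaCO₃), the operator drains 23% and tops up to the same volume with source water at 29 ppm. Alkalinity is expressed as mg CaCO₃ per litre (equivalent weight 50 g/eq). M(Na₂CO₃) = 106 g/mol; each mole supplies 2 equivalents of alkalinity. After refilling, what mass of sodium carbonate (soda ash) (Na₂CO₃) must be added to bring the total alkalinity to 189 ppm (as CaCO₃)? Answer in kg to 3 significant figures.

1.35 kg

After draining 23% and refilling: 216 × 0.77 + 29 × 0.23 = 172.99 ppm.
Deficit to target: 189 − 172.99 = 16.01 mg/L.
As CaCO₃: 16.01 mg/L × 79,700 L = 1276 g; ÷ 50 g/eq ÷ 2 = 12.76 mol Na₂CO₃.
Mass: 12.76 × 106 = 1353 g.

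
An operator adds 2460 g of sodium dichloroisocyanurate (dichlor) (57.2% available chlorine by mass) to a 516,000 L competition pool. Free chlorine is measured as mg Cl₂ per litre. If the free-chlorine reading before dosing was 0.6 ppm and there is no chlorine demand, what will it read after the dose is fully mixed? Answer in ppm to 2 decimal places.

3.33 ppm

Available chlorine delivered: 2460 g × 0.572 = 1407 g as Cl₂.
Concentration rise: 1407 g / 516,000 L = 2.727 mg/L = 2.73 ppm.
Final FC: 0.6 + 2.73 = 3.33 ppm.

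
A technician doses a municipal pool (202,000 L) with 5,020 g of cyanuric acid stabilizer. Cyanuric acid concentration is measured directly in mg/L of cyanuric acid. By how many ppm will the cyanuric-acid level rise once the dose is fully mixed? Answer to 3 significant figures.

Rise: 5,020 g / 202,000 L × 1000 = 24.85 mg/L.

24.9 ppm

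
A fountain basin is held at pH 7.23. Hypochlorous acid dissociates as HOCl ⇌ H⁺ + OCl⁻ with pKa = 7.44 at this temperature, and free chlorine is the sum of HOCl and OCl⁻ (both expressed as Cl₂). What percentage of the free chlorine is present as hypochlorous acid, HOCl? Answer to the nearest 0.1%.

[OCl⁻]/[HOCl] = 10^(pH − pKa) = 10^(7.23 − 7.44) = 10^-0.21 = 0.6166.
Fraction as HOCl = 1 / (1 + 0.6166) = 0.6186.

61.9%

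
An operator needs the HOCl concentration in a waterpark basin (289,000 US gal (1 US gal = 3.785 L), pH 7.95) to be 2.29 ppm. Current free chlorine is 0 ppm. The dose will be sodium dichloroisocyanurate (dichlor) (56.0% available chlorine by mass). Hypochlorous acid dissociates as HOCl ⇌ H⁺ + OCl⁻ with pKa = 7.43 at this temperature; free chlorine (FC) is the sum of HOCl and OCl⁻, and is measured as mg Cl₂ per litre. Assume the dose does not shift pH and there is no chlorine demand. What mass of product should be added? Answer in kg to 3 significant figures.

19.3 kg

Volume: 289,000 US gal × 3.785 L/gal = 1,093,865 L.
[OCl⁻]/[HOCl] = 10^(pH − pKa) = 10^(7.95 − 7.43) = 3.311; fraction as HOCl = 1/(1 + 3.311) = 0.2319.
Free chlorine required for 2.29 ppm HOCl: 2.29 / 0.2319 = 9.873 ppm.
FC to add: 9.873 − 0 = 9.873 mg/L as Cl₂.
Cl₂ equivalent: 9.873 mg/L × 1,093,865 L = 10,800 g.
Product at 56.0% available Cl: 10,800 / 0.56 = 19,290 g.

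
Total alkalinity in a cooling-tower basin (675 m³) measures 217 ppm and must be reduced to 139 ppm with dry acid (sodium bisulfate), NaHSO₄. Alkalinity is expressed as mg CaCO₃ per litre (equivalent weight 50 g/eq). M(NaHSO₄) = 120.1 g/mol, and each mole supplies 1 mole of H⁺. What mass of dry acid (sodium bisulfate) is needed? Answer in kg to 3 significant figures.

126 kg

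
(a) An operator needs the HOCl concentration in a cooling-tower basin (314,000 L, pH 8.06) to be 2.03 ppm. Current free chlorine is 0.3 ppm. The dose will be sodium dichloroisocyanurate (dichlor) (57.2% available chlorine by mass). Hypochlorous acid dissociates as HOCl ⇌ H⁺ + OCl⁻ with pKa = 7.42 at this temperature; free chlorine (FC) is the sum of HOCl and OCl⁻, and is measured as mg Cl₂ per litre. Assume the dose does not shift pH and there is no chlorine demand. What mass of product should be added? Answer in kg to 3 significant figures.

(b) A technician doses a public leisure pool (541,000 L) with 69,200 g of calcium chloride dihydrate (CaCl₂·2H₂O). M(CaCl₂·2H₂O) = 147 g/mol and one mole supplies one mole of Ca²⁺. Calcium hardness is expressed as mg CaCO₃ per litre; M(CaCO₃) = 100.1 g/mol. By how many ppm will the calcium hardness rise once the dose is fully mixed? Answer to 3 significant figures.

(a) 5.81 kg; (b) 87.1 ppm

(a) [OCl⁻]/[HOCl] = 10^(pH − pKa) = 10^(8.06 − 7.42) = 4.365; fraction as HOCl = 1/(1 + 4.365) = 0.1864.
(a) Free chlorine required for 2.03 ppm HOCl: 2.03 / 0.1864 = 10.89 ppm.
(a) FC to add: 10.89 − 0.3 = 10.59 mg/L as Cl₂.
(a) Cl₂ equivalent: 10.59 mg/L × 314,000 L = 3326 g.
(a) Product at 57.2% available Cl: 3326 / 0.572 = 5814 g.

(b) Moles of Ca²⁺: 69,200 g ÷ 147 g/mol = 470.7 mol.
(b) As CaCO₃: 470.7 mol × 100.1 g/mol = 47,120 g.
(b) Rise: 47,120 g / 541,000 L × 1000 = 87.1 mg/L.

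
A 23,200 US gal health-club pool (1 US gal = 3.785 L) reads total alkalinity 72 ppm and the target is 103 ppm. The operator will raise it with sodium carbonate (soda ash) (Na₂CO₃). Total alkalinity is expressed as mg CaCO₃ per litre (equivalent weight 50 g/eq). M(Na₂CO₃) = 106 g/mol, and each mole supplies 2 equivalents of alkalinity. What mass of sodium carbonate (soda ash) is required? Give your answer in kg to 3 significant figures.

Volume: 23,200 US gal × 3.785 L/gal = 87,812 L.
Alkalinity to add: (103 − 72) = 31 mg/L as CaCO₃ × 87,812 L = 2722 g as CaCO₃.
Equivalents: 2722 g ÷ 50 g/eq = 54.44 eq.
Each mole of Na₂CO₃ supplies 2 eq, so 54.44 / 2 = 27.22 mol.
Mass: 27.22 mol × 106 g/mol = 2886 g.

2.89 kg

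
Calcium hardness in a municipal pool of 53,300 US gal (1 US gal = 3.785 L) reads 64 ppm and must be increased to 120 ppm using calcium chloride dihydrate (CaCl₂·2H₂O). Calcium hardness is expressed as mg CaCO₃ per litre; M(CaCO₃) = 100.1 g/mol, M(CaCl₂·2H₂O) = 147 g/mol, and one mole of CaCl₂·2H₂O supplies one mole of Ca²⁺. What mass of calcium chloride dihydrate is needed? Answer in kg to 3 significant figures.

16.6 kg

Volume: 53,300 US gal × 3.785 L/gal = 201,740 L.
Hardness to add: (120 − 64) = 56 mg/L as CaCO₃ × 201,740 L = 11,300 g as CaCO₃.
Moles of Ca²⁺ (1 mol Ca²⁺ ≡ 1 mol CaCO₃): 11,300 / 100.1 g/mol = 112.9 mol.
Mass of CaCl₂·2H₂O: 112.9 × 147 = 16,590 g.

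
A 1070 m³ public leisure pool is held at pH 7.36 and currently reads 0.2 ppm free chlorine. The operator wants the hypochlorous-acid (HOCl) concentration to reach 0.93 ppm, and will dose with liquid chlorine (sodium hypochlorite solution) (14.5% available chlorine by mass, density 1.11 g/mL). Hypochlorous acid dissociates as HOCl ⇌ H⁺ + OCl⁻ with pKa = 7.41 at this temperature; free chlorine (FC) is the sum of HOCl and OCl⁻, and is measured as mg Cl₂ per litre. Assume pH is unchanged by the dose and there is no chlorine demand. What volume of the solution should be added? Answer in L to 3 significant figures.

10.4 L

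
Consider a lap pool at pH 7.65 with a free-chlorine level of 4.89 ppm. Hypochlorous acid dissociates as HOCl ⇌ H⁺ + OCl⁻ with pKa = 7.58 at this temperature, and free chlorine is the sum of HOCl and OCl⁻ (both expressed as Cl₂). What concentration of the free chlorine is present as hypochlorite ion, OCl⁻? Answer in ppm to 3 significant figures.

2.64 ppm

[OCl⁻]/[HOCl] = 10^(pH − pKa) = 10^(7.65 − 7.58) = 10^0.07 = 1.175.
Fraction as HOCl = 1 / (1 + 1.175) = 0.4598.
OCl⁻ = (1 − 0.4598) × 4.89 ppm = 2.642 ppm.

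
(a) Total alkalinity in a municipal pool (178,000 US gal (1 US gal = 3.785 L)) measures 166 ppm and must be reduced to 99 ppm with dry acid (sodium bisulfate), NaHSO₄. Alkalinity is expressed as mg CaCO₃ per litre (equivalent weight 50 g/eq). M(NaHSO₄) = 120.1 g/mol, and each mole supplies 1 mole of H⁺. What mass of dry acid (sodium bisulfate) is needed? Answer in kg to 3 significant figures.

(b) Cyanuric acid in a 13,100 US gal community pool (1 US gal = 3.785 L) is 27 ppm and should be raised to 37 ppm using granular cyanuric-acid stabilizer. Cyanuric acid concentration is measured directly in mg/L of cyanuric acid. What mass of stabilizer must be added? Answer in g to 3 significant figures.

(a) Volume: 178,000 US gal × 3.785 L/gal = 673,730 L.
(a) Alkalinity to neutralize: (166 − 99) = 67 mg/L as CaCO₃ × 673,730 L = 45,140 g as CaCO₃.
(a) Equivalents of H⁺ required: 45,140 ÷ 50 g/eq = 902.8 eq = 902.8 mol NaHSO₄.
(a) Mass of NaHSO₄: 902.8 × 120.1 = 108,400 g.

(b) Volume: 13,100 US gal × 3.785 L/gal = 49,584 L.
(b) CYA to add: (37 − 27) = 10 mg/L × 49,584 L = 495.8 g cyanuric acid.

(a) 108 kg; (b) 496 g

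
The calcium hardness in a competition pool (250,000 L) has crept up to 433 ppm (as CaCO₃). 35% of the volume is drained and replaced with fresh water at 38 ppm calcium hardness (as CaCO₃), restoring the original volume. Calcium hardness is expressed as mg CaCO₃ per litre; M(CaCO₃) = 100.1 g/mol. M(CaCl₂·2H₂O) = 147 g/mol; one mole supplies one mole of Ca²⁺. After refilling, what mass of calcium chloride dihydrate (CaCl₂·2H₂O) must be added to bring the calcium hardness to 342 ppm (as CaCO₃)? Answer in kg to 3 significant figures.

After draining 35% and refilling: 433 × 0.65 + 38 × 0.35 = 294.75 ppm.
Deficit to target: 342 − 294.75 = 47.25 mg/L.
As CaCO₃: 47.25 mg/L × 250,000 L = 11,810 g; ÷ 100.1 = 118 mol Ca²⁺.
Mass: 118 × 147 = 17,350 g.

17.3 kg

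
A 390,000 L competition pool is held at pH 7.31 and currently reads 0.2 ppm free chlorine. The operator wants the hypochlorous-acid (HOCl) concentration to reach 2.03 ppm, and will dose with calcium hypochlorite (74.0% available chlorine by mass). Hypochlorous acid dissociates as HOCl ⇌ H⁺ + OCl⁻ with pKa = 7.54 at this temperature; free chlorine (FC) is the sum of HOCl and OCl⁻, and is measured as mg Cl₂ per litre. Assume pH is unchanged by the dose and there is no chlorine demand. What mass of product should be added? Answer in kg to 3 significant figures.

[OCl⁻]/[HOCl] = 10^(pH − pKa) = 10^(7.31 − 7.54) = 0.5888; fraction as HOCl = 1/(1 + 0.5888) = 0.6294.
Free chlorine required for 2.03 ppm HOCl: 2.03 / 0.6294 = 3.225 ppm.
FC to add: 3.225 − 0.2 = 3.025 mg/L as Cl₂.
Cl₂ equivalent: 3.025 mg/L × 390,000 L = 1180 g.
Product at 74.0% available Cl: 1180 / 0.74 = 1594 g.

1.59 kg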